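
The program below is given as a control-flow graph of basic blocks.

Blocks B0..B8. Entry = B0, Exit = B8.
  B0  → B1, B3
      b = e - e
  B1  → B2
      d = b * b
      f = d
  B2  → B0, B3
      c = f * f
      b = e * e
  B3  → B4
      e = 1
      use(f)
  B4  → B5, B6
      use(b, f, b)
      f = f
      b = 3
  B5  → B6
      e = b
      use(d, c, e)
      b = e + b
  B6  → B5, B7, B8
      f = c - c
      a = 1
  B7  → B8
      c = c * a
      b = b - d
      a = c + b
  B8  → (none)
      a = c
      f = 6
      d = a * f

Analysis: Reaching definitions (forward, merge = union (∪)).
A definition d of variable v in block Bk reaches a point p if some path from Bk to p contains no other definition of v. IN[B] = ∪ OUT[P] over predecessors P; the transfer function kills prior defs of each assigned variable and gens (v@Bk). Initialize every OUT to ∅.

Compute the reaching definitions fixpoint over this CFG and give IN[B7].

Fixpoint table:
  B0:  IN={b@B2, c@B2, d@B1, f@B1}  OUT={b@B0, c@B2, d@B1, f@B1}
  B1:  IN={b@B0, c@B2, d@B1, f@B1}  OUT={b@B0, c@B2, d@B1, f@B1}
  B2:  IN={b@B0, c@B2, d@B1, f@B1}  OUT={b@B2, c@B2, d@B1, f@B1}
  B3:  IN={b@B0, b@B2, c@B2, d@B1, f@B1}  OUT={b@B0, b@B2, c@B2, d@B1, e@B3, f@B1}
  B4:  IN={b@B0, b@B2, c@B2, d@B1, e@B3, f@B1}  OUT={b@B4, c@B2, d@B1, e@B3, f@B4}
  B5:  IN={a@B6, b@B4, b@B5, c@B2, d@B1, e@B3, e@B5, f@B4, f@B6}  OUT={a@B6, b@B5, c@B2, d@B1, e@B5, f@B4, f@B6}
  B6:  IN={a@B6, b@B4, b@B5, c@B2, d@B1, e@B3, e@B5, f@B4, f@B6}  OUT={a@B6, b@B4, b@B5, c@B2, d@B1, e@B3, e@B5, f@B6}
  B7:  IN={a@B6, b@B4, b@B5, c@B2, d@B1, e@B3, e@B5, f@B6}  OUT={a@B7, b@B7, c@B7, d@B1, e@B3, e@B5, f@B6}
  B8:  IN={a@B6, a@B7, b@B4, b@B5, b@B7, c@B2, c@B7, d@B1, e@B3, e@B5, f@B6}  OUT={a@B8, b@B4, b@B5, b@B7, c@B2, c@B7, d@B8, e@B3, e@B5, f@B8}

Merge at B7: IN[B7] = OUT[B6] = {a@B6, b@B4, b@B5, c@B2, d@B1, e@B3, e@B5, f@B6}

Answer: {a@B6, b@B4, b@B5, c@B2, d@B1, e@B3, e@B5, f@B6}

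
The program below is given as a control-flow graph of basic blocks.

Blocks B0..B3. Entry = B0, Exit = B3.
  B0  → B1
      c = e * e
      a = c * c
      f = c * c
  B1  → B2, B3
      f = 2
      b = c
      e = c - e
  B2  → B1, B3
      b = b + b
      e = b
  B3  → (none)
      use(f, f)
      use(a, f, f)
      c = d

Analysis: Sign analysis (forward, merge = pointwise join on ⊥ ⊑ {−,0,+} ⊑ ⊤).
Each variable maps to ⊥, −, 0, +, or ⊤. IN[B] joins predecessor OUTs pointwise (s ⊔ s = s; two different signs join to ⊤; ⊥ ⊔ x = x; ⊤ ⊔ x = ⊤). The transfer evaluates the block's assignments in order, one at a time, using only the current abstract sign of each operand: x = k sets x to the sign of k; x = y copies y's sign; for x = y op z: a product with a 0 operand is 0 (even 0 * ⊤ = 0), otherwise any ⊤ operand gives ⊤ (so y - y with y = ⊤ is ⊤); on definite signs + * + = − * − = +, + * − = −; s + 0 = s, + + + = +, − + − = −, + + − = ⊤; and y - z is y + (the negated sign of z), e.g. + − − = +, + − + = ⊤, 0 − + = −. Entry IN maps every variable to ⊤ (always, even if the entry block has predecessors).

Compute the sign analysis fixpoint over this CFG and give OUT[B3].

Converged values:
  B0: | IN=(all ⊤) | OUT=(all ⊤)
  B1: | IN=(all ⊤) | OUT={f:+; rest ⊤}
  B2: | IN={f:+; rest ⊤} | OUT={f:+; rest ⊤}
  B3: | IN={f:+; rest ⊤} | OUT={f:+; rest ⊤}

Merge at B3: IN[B3] = OUT[B1] ⊔ OUT[B2] = {a: ⊤, b: ⊤, c: ⊤, d: ⊤, e: ⊤, f: +}
Applying B3's transfer function to that IN value gives OUT[B3] (row B3 above).

Answer: {a: ⊤, b: ⊤, c: ⊤, d: ⊤, e: ⊤, f: +}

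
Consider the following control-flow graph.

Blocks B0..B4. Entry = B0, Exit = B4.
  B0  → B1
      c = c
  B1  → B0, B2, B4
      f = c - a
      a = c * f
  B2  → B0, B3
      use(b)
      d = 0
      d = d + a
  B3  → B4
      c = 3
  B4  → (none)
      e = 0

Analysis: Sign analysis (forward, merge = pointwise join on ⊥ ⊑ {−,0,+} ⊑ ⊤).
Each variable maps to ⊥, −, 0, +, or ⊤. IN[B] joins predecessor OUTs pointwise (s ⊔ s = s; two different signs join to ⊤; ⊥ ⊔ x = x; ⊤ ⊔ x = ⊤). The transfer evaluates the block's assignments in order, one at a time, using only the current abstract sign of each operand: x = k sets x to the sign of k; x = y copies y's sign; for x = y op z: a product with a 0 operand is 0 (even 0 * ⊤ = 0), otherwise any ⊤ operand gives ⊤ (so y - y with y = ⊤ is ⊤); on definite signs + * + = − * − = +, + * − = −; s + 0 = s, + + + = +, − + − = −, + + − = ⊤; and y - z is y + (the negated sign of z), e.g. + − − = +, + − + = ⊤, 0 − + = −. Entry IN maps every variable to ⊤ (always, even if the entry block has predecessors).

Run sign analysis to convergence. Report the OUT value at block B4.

Per-block solution:
  B0: | IN=(all ⊤) | OUT=(all ⊤)
  B1: | IN=(all ⊤) | OUT=(all ⊤)
  B2: | IN=(all ⊤) | OUT=(all ⊤)
  B3: | IN=(all ⊤) | OUT={c:+; rest ⊤}
  B4: | IN=(all ⊤) | OUT={e:0; rest ⊤}

Merge at B4: IN[B4] = OUT[B1] ⊔ OUT[B3] = {a: ⊤, b: ⊤, c: ⊤, d: ⊤, e: ⊤, f: ⊤}
Applying B4's transfer function to that IN value gives OUT[B4] (row B4 above).

Answer: {a: ⊤, b: ⊤, c: ⊤, d: ⊤, e: 0, f: ⊤}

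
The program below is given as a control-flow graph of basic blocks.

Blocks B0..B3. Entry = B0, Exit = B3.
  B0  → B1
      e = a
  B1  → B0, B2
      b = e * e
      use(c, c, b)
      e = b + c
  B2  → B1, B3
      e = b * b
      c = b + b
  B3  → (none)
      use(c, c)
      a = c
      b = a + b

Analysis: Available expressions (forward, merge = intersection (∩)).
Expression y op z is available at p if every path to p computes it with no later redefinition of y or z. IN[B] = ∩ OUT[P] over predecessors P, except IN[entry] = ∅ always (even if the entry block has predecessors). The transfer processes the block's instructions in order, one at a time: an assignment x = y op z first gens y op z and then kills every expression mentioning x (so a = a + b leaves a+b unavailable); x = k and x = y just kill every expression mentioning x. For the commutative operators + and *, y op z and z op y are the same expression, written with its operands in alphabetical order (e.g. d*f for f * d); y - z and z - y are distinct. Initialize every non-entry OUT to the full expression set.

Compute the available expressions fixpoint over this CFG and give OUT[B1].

Per-block solution:
  B0:  IN={}  OUT={}
  B1:  IN={}  OUT={b+c}
  B2:  IN={b+c}  OUT={b*b, b+b}
  B3:  IN={b*b, b+b}  OUT={}

Merge at B1: IN[B1] = OUT[B0] ∩ OUT[B2] = {}
Applying B1's transfer function to that IN value gives OUT[B1] (row B1 above).

Answer: {b+c}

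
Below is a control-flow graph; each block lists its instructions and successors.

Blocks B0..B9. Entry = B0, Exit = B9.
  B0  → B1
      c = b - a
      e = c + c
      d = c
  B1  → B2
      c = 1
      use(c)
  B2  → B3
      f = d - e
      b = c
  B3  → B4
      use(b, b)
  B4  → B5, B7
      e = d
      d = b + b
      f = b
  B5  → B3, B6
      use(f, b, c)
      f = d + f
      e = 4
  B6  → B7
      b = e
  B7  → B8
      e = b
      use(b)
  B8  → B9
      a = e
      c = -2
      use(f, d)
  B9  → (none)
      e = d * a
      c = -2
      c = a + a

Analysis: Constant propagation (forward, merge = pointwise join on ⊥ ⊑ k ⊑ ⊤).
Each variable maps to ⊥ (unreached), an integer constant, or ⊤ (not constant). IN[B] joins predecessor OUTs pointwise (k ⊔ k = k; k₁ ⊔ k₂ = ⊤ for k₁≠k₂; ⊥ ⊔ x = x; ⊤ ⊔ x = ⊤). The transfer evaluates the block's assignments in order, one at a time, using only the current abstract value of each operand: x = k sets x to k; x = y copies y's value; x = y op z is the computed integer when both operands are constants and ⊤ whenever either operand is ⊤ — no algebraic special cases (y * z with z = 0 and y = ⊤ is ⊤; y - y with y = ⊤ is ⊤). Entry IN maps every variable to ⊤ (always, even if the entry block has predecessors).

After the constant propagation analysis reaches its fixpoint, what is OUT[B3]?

Converged values:
  B0:   IN=(all ⊤)   OUT=(all ⊤)
  B1:   IN=(all ⊤)   OUT={c:1; rest ⊤}
  B2:   IN={c:1; rest ⊤}   OUT={b:1, c:1; rest ⊤}
  B3:   IN={b:1, c:1; rest ⊤}   OUT={b:1, c:1; rest ⊤}
  B4:   IN={b:1, c:1; rest ⊤}   OUT={b:1, c:1, d:2, f:1; rest ⊤}
  B5:   IN={b:1, c:1, d:2, f:1; rest ⊤}   OUT={b:1, c:1, d:2, e:4, f:3; rest ⊤}
  B6:   IN={b:1, c:1, d:2, e:4, f:3; rest ⊤}   OUT={b:4, c:1, d:2, e:4, f:3; rest ⊤}
  B7:   IN={c:1, d:2; rest ⊤}   OUT={c:1, d:2; rest ⊤}
  B8:   IN={c:1, d:2; rest ⊤}   OUT={c:-2, d:2; rest ⊤}
  B9:   IN={c:-2, d:2; rest ⊤}   OUT={d:2; rest ⊤}

Merge at B3: IN[B3] = OUT[B2] ⊔ OUT[B5] = {a: ⊤, b: 1, c: 1, d: ⊤, e: ⊤, f: ⊤}
Applying B3's transfer function to that IN value gives OUT[B3] (row B3 above).

Answer: {a: ⊤, b: 1, c: 1, d: ⊤, e: ⊤, f: ⊤}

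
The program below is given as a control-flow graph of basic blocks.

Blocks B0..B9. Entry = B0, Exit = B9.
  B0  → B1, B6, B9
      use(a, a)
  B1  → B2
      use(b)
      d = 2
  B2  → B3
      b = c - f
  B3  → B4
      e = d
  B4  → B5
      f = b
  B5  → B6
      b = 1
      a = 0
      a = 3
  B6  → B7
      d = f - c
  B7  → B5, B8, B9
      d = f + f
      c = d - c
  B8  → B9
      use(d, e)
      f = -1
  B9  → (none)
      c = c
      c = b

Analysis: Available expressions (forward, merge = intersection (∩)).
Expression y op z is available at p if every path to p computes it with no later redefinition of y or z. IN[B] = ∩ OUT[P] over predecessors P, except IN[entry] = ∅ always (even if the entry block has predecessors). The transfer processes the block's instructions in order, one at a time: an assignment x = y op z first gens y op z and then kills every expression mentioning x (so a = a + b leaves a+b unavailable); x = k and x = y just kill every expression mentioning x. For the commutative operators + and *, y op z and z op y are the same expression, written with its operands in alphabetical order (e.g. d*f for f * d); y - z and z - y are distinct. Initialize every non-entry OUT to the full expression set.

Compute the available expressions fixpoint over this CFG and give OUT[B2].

Converged values:
  B0: | IN={} | OUT={}
  B1: | IN={} | OUT={}
  B2: | IN={} | OUT={c-f}
  B3: | IN={c-f} | OUT={c-f}
  B4: | IN={c-f} | OUT={}
  B5: | IN={} | OUT={}
  B6: | IN={} | OUT={f-c}
  B7: | IN={f-c} | OUT={f+f}
  B8: | IN={f+f} | OUT={}
  B9: | IN={} | OUT={}

Merge at B2: IN[B2] = OUT[B1] = {}
Applying B2's transfer function to that IN value gives OUT[B2] (row B2 above).

Answer: {c-f}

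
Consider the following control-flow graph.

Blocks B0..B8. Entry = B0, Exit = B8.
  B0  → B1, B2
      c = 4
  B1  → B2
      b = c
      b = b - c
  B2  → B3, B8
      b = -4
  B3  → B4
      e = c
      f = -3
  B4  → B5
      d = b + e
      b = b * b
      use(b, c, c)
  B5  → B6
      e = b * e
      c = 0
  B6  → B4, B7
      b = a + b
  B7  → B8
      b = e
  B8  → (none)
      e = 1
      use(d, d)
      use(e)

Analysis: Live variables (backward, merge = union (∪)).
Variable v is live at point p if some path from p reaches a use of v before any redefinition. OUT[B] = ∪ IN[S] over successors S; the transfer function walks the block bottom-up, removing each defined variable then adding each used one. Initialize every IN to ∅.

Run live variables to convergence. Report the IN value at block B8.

Fixpoint table:
  B0:   IN={a, d}   OUT={a, c, d}
  B1:   IN={a, c, d}   OUT={a, c, d}
  B2:   IN={a, c, d}   OUT={a, b, c, d}
  B3:   IN={a, b, c}   OUT={a, b, c, e}
  B4:   IN={a, b, c, e}   OUT={a, b, d, e}
  B5:   IN={a, b, d, e}   OUT={a, b, c, d, e}
  B6:   IN={a, b, c, d, e}   OUT={a, b, c, d, e}
  B7:   IN={d, e}   OUT={d}
  B8:   IN={d}   OUT={}

B8 is the boundary node: OUT[B8] = {}
Applying B8's transfer function to that OUT value gives IN[B8] (row B8 above).

Answer: {d}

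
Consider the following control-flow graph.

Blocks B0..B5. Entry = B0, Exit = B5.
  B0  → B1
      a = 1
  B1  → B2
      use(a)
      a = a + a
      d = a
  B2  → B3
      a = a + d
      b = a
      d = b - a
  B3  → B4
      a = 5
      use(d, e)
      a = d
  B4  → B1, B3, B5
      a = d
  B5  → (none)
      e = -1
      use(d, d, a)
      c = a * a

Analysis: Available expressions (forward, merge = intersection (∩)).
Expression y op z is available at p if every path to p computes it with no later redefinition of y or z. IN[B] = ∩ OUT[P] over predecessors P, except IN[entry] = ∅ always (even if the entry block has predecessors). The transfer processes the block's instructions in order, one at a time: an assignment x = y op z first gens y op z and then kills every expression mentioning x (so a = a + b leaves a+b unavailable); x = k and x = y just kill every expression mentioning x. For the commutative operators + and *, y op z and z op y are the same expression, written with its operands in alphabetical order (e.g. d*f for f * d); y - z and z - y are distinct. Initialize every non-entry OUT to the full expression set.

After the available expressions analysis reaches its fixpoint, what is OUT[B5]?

Per-block solution:
  B0: | IN={} | OUT={}
  B1: | IN={} | OUT={}
  B2: | IN={} | OUT={b-a}
  B3: | IN={} | OUT={}
  B4: | IN={} | OUT={}
  B5: | IN={} | OUT={a*a}

Merge at B5: IN[B5] = OUT[B4] = {}
Applying B5's transfer function to that IN value gives OUT[B5] (row B5 above).

Answer: {a*a}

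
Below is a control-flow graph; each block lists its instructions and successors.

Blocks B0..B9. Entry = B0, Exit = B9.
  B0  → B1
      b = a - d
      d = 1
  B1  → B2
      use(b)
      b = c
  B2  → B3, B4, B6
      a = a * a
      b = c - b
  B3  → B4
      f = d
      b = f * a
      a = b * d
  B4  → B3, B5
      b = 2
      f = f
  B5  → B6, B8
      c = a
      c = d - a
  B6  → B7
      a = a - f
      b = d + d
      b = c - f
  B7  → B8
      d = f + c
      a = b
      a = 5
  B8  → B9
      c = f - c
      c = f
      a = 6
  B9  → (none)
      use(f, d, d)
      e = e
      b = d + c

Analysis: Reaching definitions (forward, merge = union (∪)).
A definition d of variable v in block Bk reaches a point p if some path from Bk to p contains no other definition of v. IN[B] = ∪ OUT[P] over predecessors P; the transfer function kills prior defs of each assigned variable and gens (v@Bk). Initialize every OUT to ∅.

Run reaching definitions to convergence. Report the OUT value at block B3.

Converged values:
  B0: | IN={} | OUT={b@B0, d@B0}
  B1: | IN={b@B0, d@B0} | OUT={b@B1, d@B0}
  B2: | IN={b@B1, d@B0} | OUT={a@B2, b@B2, d@B0}
  B3: | IN={a@B2, a@B3, b@B2, b@B4, d@B0, f@B4} | OUT={a@B3, b@B3, d@B0, f@B3}
  B4: | IN={a@B2, a@B3, b@B2, b@B3, d@B0, f@B3} | OUT={a@B2, a@B3, b@B4, d@B0, f@B4}
  B5: | IN={a@B2, a@B3, b@B4, d@B0, f@B4} | OUT={a@B2, a@B3, b@B4, c@B5, d@B0, f@B4}
  B6: | IN={a@B2, a@B3, b@B2, b@B4, c@B5, d@B0, f@B4} | OUT={a@B6, b@B6, c@B5, d@B0, f@B4}
  B7: | IN={a@B6, b@B6, c@B5, d@B0, f@B4} | OUT={a@B7, b@B6, c@B5, d@B7, f@B4}
  B8: | IN={a@B2, a@B3, a@B7, b@B4, b@B6, c@B5, d@B0, d@B7, f@B4} | OUT={a@B8, b@B4, b@B6, c@B8, d@B0, d@B7, f@B4}
  B9: | IN={a@B8, b@B4, b@B6, c@B8, d@B0, d@B7, f@B4} | OUT={a@B8, b@B9, c@B8, d@B0, d@B7, e@B9, f@B4}

Merge at B3: IN[B3] = OUT[B2] ⊔ OUT[B4] = {a@B2, a@B3, b@B2, b@B4, d@B0, f@B4}
Applying B3's transfer function to that IN value gives OUT[B3] (row B3 above).

Answer: {a@B3, b@B3, d@B0, f@B3}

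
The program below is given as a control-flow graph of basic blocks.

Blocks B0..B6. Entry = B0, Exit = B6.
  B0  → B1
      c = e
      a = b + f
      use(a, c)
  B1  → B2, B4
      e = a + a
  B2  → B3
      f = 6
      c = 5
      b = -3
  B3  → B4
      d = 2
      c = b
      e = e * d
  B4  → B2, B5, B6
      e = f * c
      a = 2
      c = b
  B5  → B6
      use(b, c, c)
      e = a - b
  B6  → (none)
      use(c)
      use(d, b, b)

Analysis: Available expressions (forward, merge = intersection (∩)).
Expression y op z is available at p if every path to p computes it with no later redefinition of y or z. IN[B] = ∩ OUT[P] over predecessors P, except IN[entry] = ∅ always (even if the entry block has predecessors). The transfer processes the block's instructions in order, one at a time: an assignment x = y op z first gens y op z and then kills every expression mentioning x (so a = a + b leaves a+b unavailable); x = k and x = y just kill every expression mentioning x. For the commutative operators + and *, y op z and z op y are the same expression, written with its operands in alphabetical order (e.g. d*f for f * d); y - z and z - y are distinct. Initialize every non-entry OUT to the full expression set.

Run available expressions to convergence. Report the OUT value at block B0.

Fixpoint table:
  B0: | IN={} | OUT={b+f}
  B1: | IN={b+f} | OUT={a+a, b+f}
  B2: | IN={} | OUT={}
  B3: | IN={} | OUT={}
  B4: | IN={} | OUT={}
  B5: | IN={} | OUT={a-b}
  B6: | IN={} | OUT={}

B0 is the boundary node: IN[B0] = {}
Applying B0's transfer function to that IN value gives OUT[B0] (row B0 above).

Answer: {b+f}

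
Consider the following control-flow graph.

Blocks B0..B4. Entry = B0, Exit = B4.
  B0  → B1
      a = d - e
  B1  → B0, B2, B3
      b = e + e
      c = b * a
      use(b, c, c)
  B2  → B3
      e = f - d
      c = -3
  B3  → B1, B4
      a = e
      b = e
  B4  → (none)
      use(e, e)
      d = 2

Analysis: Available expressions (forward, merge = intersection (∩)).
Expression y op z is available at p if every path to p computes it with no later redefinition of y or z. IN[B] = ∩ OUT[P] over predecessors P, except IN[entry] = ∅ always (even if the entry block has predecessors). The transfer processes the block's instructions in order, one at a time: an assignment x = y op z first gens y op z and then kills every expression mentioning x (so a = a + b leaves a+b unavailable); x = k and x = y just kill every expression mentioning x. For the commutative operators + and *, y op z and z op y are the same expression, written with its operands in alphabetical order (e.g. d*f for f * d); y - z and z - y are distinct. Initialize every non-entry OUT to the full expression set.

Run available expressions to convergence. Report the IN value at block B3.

Converged values:
  B0:  IN={}  OUT={d-e}
  B1:  IN={}  OUT={a*b, e+e}
  B2:  IN={a*b, e+e}  OUT={a*b, f-d}
  B3:  IN={a*b}  OUT={}
  B4:  IN={}  OUT={}

Merge at B3: IN[B3] = OUT[B1] ∩ OUT[B2] = {a*b}

Answer: {a*b}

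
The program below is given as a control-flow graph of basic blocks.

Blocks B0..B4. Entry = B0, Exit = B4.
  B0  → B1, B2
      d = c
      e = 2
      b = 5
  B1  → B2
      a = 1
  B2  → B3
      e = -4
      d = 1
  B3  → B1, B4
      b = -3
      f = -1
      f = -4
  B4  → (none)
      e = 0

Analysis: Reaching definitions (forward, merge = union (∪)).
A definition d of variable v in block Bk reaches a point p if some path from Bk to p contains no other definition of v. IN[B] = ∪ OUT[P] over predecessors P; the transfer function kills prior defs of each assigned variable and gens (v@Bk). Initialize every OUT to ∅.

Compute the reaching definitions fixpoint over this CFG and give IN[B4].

Answer: {a@B1, b@B3, d@B2, e@B2, f@B3}

Derivation:
Per-block solution:
  B0:   IN={}   OUT={b@B0, d@B0, e@B0}
  B1:   IN={a@B1, b@B0, b@B3, d@B0, d@B2, e@B0, e@B2, f@B3}   OUT={a@B1, b@B0, b@B3, d@B0, d@B2, e@B0, e@B2, f@B3}
  B2:   IN={a@B1, b@B0, b@B3, d@B0, d@B2, e@B0, e@B2, f@B3}   OUT={a@B1, b@B0, b@B3, d@B2, e@B2, f@B3}
  B3:   IN={a@B1, b@B0, b@B3, d@B2, e@B2, f@B3}   OUT={a@B1, b@B3, d@B2, e@B2, f@B3}
  B4:   IN={a@B1, b@B3, d@B2, e@B2, f@B3}   OUT={a@B1, b@B3, d@B2, e@B4, f@B3}

Merge at B4: IN[B4] = OUT[B3] = {a@B1, b@B3, d@B2, e@B2, f@B3}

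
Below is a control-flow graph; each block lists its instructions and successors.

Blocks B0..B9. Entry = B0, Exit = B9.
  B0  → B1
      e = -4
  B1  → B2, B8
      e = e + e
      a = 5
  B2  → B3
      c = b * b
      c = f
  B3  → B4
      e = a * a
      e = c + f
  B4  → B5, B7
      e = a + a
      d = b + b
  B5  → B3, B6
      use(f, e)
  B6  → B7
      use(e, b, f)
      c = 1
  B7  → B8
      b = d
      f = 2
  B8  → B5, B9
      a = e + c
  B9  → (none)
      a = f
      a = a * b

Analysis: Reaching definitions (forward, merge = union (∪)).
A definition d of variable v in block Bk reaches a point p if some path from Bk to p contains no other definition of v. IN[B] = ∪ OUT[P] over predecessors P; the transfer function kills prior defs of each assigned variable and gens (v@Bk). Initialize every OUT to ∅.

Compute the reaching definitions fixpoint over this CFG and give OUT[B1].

Fixpoint table:
  B0:  IN={}  OUT={e@B0}
  B1:  IN={e@B0}  OUT={a@B1, e@B1}
  B2:  IN={a@B1, e@B1}  OUT={a@B1, c@B2, e@B1}
  B3:  IN={a@B1, a@B8, b@B7, c@B2, c@B6, d@B4, e@B1, e@B4, f@B7}  OUT={a@B1, a@B8, b@B7, c@B2, c@B6, d@B4, e@B3, f@B7}
  B4:  IN={a@B1, a@B8, b@B7, c@B2, c@B6, d@B4, e@B3, f@B7}  OUT={a@B1, a@B8, b@B7, c@B2, c@B6, d@B4, e@B4, f@B7}
  B5:  IN={a@B1, a@B8, b@B7, c@B2, c@B6, d@B4, e@B1, e@B4, f@B7}  OUT={a@B1, a@B8, b@B7, c@B2, c@B6, d@B4, e@B1, e@B4, f@B7}
  B6:  IN={a@B1, a@B8, b@B7, c@B2, c@B6, d@B4, e@B1, e@B4, f@B7}  OUT={a@B1, a@B8, b@B7, c@B6, d@B4, e@B1, e@B4, f@B7}
  B7:  IN={a@B1, a@B8, b@B7, c@B2, c@B6, d@B4, e@B1, e@B4, f@B7}  OUT={a@B1, a@B8, b@B7, c@B2, c@B6, d@B4, e@B1, e@B4, f@B7}
  B8:  IN={a@B1, a@B8, b@B7, c@B2, c@B6, d@B4, e@B1, e@B4, f@B7}  OUT={a@B8, b@B7, c@B2, c@B6, d@B4, e@B1, e@B4, f@B7}
  B9:  IN={a@B8, b@B7, c@B2, c@B6, d@B4, e@B1, e@B4, f@B7}  OUT={a@B9, b@B7, c@B2, c@B6, d@B4, e@B1, e@B4, f@B7}

Merge at B1: IN[B1] = OUT[B0] = {e@B0}
Applying B1's transfer function to that IN value gives OUT[B1] (row B1 above).

Answer: {a@B1, e@B1}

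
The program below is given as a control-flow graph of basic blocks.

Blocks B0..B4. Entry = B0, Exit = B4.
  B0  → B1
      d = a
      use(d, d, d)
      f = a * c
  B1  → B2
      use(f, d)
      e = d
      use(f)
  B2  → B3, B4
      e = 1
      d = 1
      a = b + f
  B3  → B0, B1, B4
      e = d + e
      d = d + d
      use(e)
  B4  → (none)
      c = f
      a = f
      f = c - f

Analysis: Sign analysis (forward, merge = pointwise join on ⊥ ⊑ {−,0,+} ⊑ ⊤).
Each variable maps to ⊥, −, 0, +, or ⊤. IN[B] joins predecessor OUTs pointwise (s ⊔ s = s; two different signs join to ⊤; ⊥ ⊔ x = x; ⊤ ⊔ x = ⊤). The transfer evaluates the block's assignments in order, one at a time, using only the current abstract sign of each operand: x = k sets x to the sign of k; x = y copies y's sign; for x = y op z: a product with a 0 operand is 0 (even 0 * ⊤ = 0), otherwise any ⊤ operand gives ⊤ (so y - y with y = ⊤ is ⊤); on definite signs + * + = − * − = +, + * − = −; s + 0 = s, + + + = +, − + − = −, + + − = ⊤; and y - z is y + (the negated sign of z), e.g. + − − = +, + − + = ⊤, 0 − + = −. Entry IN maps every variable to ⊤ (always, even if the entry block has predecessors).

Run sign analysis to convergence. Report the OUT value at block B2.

Answer: {a: ⊤, b: ⊤, c: ⊤, d: +, e: +, f: ⊤}

Derivation:
Fixpoint table:
  B0:  IN=(all ⊤)  OUT=(all ⊤)
  B1:  IN=(all ⊤)  OUT=(all ⊤)
  B2:  IN=(all ⊤)  OUT={d:+, e:+; rest ⊤}
  B3:  IN={d:+, e:+; rest ⊤}  OUT={d:+, e:+; rest ⊤}
  B4:  IN={d:+, e:+; rest ⊤}  OUT={d:+, e:+; rest ⊤}

Merge at B2: IN[B2] = OUT[B1] = {a: ⊤, b: ⊤, c: ⊤, d: ⊤, e: ⊤, f: ⊤}
Applying B2's transfer function to that IN value gives OUT[B2] (row B2 above).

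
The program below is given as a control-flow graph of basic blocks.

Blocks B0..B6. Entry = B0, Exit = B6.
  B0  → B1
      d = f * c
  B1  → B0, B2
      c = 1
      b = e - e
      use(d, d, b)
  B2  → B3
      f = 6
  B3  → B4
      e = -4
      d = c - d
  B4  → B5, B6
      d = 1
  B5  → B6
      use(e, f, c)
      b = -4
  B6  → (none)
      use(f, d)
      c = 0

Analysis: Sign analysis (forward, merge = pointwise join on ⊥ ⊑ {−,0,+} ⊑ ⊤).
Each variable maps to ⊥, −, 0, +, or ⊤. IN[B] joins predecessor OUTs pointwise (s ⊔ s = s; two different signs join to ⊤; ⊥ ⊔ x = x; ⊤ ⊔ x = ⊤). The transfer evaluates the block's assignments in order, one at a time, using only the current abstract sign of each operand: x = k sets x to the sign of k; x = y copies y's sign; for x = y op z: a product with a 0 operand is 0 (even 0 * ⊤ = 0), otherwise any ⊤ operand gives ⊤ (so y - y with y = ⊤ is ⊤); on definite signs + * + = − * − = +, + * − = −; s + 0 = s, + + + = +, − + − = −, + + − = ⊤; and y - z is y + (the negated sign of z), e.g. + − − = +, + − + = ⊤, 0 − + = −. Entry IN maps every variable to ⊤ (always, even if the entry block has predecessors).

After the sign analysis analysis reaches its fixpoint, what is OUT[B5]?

Answer: {a: ⊤, b: -, c: +, d: +, e: -, f: +}

Derivation:
Fixpoint table:
  B0:   IN=(all ⊤)   OUT=(all ⊤)
  B1:   IN=(all ⊤)   OUT={c:+; rest ⊤}
  B2:   IN={c:+; rest ⊤}   OUT={c:+, f:+; rest ⊤}
  B3:   IN={c:+, f:+; rest ⊤}   OUT={c:+, e:-, f:+; rest ⊤}
  B4:   IN={c:+, e:-, f:+; rest ⊤}   OUT={c:+, d:+, e:-, f:+; rest ⊤}
  B5:   IN={c:+, d:+, e:-, f:+; rest ⊤}   OUT={b:-, c:+, d:+, e:-, f:+; rest ⊤}
  B6:   IN={c:+, d:+, e:-, f:+; rest ⊤}   OUT={c:0, d:+, e:-, f:+; rest ⊤}

Merge at B5: IN[B5] = OUT[B4] = {a: ⊤, b: ⊤, c: +, d: +, e: -, f: +}
Applying B5's transfer function to that IN value gives OUT[B5] (row B5 above).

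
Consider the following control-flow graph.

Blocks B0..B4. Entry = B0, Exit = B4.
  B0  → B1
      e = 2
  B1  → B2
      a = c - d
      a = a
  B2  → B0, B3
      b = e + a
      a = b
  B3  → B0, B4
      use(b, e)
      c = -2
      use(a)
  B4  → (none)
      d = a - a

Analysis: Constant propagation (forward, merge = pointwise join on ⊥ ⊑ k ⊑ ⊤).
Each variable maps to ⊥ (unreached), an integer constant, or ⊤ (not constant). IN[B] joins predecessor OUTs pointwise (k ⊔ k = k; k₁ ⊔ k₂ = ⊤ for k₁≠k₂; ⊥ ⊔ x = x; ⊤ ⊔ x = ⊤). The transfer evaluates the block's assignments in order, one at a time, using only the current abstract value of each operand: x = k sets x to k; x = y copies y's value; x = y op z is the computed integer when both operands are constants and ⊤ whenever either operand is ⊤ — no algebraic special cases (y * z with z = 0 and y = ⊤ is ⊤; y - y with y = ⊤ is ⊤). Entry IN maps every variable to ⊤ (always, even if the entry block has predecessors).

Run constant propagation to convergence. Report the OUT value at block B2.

Answer: {a: ⊤, b: ⊤, c: ⊤, d: ⊤, e: 2, f: ⊤}

Derivation:
Per-block solution:
  B0:   IN=(all ⊤)   OUT={e:2; rest ⊤}
  B1:   IN={e:2; rest ⊤}   OUT={e:2; rest ⊤}
  B2:   IN={e:2; rest ⊤}   OUT={e:2; rest ⊤}
  B3:   IN={e:2; rest ⊤}   OUT={c:-2, e:2; rest ⊤}
  B4:   IN={c:-2, e:2; rest ⊤}   OUT={c:-2, e:2; rest ⊤}

Merge at B2: IN[B2] = OUT[B1] = {a: ⊤, b: ⊤, c: ⊤, d: ⊤, e: 2, f: ⊤}
Applying B2's transfer function to that IN value gives OUT[B2] (row B2 above).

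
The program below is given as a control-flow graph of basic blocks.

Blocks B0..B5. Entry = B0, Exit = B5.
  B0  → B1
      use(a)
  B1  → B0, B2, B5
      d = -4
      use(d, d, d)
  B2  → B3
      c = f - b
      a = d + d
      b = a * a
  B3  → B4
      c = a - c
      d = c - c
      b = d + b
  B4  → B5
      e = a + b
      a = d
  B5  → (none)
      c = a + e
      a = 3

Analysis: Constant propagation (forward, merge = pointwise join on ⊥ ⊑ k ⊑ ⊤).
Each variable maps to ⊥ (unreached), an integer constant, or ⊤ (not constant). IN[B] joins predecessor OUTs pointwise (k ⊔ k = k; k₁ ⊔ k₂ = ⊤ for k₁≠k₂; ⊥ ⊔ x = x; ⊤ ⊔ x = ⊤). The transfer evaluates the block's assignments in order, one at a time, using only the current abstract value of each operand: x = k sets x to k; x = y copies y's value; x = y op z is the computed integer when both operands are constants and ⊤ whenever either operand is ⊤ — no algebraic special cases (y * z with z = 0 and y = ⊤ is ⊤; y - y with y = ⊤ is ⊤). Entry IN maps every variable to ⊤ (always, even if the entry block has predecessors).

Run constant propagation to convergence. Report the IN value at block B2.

Converged values:
  B0:   IN=(all ⊤)   OUT=(all ⊤)
  B1:   IN=(all ⊤)   OUT={d:-4; rest ⊤}
  B2:   IN={d:-4; rest ⊤}   OUT={a:-8, b:64, d:-4; rest ⊤}
  B3:   IN={a:-8, b:64, d:-4; rest ⊤}   OUT={a:-8; rest ⊤}
  B4:   IN={a:-8; rest ⊤}   OUT=(all ⊤)
  B5:   IN=(all ⊤)   OUT={a:3; rest ⊤}

Merge at B2: IN[B2] = OUT[B1] = {a: ⊤, b: ⊤, c: ⊤, d: -4, e: ⊤, f: ⊤}

Answer: {a: ⊤, b: ⊤, c: ⊤, d: -4, e: ⊤, f: ⊤}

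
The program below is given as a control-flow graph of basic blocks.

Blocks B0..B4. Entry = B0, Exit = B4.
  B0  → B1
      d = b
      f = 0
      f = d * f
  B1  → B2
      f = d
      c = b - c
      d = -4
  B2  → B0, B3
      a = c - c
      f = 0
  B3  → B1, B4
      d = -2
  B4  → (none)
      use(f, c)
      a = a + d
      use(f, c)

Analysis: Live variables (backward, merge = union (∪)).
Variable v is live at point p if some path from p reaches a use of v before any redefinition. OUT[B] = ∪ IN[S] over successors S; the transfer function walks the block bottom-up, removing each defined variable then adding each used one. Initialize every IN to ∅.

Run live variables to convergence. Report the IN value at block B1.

Answer: {b, c, d}

Working:
Per-block solution:
  B0:   IN={b, c}   OUT={b, c, d}
  B1:   IN={b, c, d}   OUT={b, c}
  B2:   IN={b, c}   OUT={a, b, c, f}
  B3:   IN={a, b, c, f}   OUT={a, b, c, d, f}
  B4:   IN={a, c, d, f}   OUT={}

Merge at B1: OUT[B1] = IN[B2] = {b, c}
Applying B1's transfer function to that OUT value gives IN[B1] (row B1 above).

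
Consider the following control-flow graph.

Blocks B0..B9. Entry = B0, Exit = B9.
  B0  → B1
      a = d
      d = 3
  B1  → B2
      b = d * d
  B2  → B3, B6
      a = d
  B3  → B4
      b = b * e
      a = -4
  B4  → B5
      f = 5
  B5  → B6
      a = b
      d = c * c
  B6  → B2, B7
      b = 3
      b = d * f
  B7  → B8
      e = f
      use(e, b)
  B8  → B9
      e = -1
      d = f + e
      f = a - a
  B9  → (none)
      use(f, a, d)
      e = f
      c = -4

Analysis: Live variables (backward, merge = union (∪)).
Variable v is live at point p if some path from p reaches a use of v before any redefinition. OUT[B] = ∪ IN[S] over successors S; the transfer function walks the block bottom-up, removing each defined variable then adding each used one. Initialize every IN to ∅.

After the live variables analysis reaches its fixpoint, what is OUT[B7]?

Answer: {a, f}

Working:
Per-block solution:
  B0: | IN={c, d, e, f} | OUT={c, d, e, f}
  B1: | IN={c, d, e, f} | OUT={b, c, d, e, f}
  B2: | IN={b, c, d, e, f} | OUT={a, b, c, d, e, f}
  B3: | IN={b, c, e} | OUT={b, c, e}
  B4: | IN={b, c, e} | OUT={b, c, e, f}
  B5: | IN={b, c, e, f} | OUT={a, c, d, e, f}
  B6: | IN={a, c, d, e, f} | OUT={a, b, c, d, e, f}
  B7: | IN={a, b, f} | OUT={a, f}
  B8: | IN={a, f} | OUT={a, d, f}
  B9: | IN={a, d, f} | OUT={}

Merge at B7: OUT[B7] = IN[B8] = {a, f}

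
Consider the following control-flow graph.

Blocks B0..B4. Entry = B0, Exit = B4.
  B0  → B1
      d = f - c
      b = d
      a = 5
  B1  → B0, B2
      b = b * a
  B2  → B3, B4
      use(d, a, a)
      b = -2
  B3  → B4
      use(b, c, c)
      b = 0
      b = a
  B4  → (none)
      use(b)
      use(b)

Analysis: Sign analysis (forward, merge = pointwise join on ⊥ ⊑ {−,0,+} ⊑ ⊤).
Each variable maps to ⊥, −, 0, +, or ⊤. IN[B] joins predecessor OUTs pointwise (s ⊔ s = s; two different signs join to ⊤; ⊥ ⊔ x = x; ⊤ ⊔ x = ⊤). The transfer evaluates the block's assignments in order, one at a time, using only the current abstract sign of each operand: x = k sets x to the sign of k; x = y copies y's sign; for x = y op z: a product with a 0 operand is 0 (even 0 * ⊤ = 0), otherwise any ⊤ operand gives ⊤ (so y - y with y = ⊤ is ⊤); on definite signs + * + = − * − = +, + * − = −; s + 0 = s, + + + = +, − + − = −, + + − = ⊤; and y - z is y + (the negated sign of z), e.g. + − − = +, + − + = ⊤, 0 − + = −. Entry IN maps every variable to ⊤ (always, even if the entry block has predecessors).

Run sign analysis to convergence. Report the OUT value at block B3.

Per-block solution:
  B0:  IN=(all ⊤)  OUT={a:+; rest ⊤}
  B1:  IN={a:+; rest ⊤}  OUT={a:+; rest ⊤}
  B2:  IN={a:+; rest ⊤}  OUT={a:+, b:-; rest ⊤}
  B3:  IN={a:+, b:-; rest ⊤}  OUT={a:+, b:+; rest ⊤}
  B4:  IN={a:+; rest ⊤}  OUT={a:+; rest ⊤}

Merge at B3: IN[B3] = OUT[B2] = {a: +, b: -, c: ⊤, d: ⊤, e: ⊤, f: ⊤}
Applying B3's transfer function to that IN value gives OUT[B3] (row B3 above).

Answer: {a: +, b: +, c: ⊤, d: ⊤, e: ⊤, f: ⊤}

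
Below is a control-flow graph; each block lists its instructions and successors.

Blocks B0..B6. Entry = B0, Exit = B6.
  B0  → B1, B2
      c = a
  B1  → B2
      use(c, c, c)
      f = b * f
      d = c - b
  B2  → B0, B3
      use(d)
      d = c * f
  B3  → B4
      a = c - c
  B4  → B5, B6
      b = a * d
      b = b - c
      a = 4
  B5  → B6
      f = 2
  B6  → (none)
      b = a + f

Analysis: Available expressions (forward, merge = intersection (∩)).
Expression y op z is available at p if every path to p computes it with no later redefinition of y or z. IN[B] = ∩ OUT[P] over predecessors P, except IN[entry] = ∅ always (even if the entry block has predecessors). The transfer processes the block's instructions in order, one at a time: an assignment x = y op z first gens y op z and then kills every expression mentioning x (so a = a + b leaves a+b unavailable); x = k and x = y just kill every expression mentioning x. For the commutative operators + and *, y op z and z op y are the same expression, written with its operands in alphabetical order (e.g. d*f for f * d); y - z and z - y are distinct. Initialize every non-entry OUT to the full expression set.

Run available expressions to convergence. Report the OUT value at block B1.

Per-block solution:
  B0:  IN={}  OUT={}
  B1:  IN={}  OUT={c-b}
  B2:  IN={}  OUT={c*f}
  B3:  IN={c*f}  OUT={c*f, c-c}
  B4:  IN={c*f, c-c}  OUT={c*f, c-c}
  B5:  IN={c*f, c-c}  OUT={c-c}
  B6:  IN={c-c}  OUT={a+f, c-c}

Merge at B1: IN[B1] = OUT[B0] = {}
Applying B1's transfer function to that IN value gives OUT[B1] (row B1 above).

Answer: {c-b}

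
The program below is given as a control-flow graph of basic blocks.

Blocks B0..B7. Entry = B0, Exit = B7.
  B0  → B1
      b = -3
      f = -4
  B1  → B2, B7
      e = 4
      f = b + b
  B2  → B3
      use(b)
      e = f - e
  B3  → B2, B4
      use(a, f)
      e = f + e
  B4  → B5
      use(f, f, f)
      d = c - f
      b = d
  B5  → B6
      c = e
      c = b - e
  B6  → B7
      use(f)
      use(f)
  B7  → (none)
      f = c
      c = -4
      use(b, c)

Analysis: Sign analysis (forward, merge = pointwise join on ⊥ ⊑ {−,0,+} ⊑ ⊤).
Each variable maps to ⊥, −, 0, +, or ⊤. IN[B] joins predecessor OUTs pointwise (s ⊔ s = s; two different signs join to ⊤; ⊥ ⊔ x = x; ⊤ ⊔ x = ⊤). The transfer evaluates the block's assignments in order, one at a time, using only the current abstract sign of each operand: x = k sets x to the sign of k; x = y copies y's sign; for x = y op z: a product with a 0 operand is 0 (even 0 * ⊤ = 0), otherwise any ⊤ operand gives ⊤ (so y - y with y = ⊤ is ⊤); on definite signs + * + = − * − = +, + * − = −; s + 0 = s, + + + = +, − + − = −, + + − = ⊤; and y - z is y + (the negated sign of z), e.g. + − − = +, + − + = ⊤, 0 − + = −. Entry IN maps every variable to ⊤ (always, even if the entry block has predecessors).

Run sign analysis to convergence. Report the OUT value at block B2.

Answer: {a: ⊤, b: -, c: ⊤, d: ⊤, e: ⊤, f: -}

Working:
Per-block solution:
  B0: | IN=(all ⊤) | OUT={b:-, f:-; rest ⊤}
  B1: | IN={b:-, f:-; rest ⊤} | OUT={b:-, e:+, f:-; rest ⊤}
  B2: | IN={b:-, f:-; rest ⊤} | OUT={b:-, f:-; rest ⊤}
  B3: | IN={b:-, f:-; rest ⊤} | OUT={b:-, f:-; rest ⊤}
  B4: | IN={b:-, f:-; rest ⊤} | OUT={f:-; rest ⊤}
  B5: | IN={f:-; rest ⊤} | OUT={f:-; rest ⊤}
  B6: | IN={f:-; rest ⊤} | OUT={f:-; rest ⊤}
  B7: | IN={f:-; rest ⊤} | OUT={c:-; rest ⊤}

Merge at B2: IN[B2] = OUT[B1] ⊔ OUT[B3] = {a: ⊤, b: -, c: ⊤, d: ⊤, e: ⊤, f: -}
Applying B2's transfer function to that IN value gives OUT[B2] (row B2 above).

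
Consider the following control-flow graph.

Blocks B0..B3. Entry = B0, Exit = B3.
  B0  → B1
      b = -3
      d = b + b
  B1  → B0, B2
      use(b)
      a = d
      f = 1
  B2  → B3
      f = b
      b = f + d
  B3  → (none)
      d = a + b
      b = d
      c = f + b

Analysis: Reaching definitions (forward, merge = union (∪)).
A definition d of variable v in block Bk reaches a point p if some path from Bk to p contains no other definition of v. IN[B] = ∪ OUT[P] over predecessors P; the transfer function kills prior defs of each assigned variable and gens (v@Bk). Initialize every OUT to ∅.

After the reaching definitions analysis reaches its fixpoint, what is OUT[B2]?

Answer: {a@B1, b@B2, d@B0, f@B2}

Derivation:
Converged values:
  B0:   IN={a@B1, b@B0, d@B0, f@B1}   OUT={a@B1, b@B0, d@B0, f@B1}
  B1:   IN={a@B1, b@B0, d@B0, f@B1}   OUT={a@B1, b@B0, d@B0, f@B1}
  B2:   IN={a@B1, b@B0, d@B0, f@B1}   OUT={a@B1, b@B2, d@B0, f@B2}
  B3:   IN={a@B1, b@B2, d@B0, f@B2}   OUT={a@B1, b@B3, c@B3, d@B3, f@B2}

Merge at B2: IN[B2] = OUT[B1] = {a@B1, b@B0, d@B0, f@B1}
Applying B2's transfer function to that IN value gives OUT[B2] (row B2 above).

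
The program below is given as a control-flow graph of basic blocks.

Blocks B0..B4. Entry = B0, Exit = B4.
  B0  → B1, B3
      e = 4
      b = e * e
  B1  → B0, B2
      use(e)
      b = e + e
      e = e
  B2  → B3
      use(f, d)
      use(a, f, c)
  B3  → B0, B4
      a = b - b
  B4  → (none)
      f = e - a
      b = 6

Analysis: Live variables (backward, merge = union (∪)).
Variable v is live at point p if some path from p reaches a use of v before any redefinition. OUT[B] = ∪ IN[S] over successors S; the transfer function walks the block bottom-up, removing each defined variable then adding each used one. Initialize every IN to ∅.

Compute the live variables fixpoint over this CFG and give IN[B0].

Per-block solution:
  B0:   IN={a, c, d, f}   OUT={a, b, c, d, e, f}
  B1:   IN={a, c, d, e, f}   OUT={a, b, c, d, e, f}
  B2:   IN={a, b, c, d, e, f}   OUT={b, c, d, e, f}
  B3:   IN={b, c, d, e, f}   OUT={a, c, d, e, f}
  B4:   IN={a, e}   OUT={}

Merge at B0: OUT[B0] = IN[B1] ⊔ IN[B3] = {a, b, c, d, e, f}
Applying B0's transfer function to that OUT value gives IN[B0] (row B0 above).

Answer: {a, c, d, f}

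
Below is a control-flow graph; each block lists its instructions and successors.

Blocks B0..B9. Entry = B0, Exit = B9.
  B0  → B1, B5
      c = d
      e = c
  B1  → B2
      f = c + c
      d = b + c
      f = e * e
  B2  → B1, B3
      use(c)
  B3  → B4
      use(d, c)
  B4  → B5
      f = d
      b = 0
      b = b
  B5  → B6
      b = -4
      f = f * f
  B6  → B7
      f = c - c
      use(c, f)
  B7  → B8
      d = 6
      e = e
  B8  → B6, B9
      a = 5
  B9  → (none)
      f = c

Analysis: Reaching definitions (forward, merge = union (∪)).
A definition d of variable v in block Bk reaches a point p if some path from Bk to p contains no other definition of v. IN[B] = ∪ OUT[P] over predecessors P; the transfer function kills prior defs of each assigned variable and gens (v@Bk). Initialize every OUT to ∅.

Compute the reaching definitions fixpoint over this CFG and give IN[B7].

Per-block solution:
  B0:   IN={}   OUT={c@B0, e@B0}
  B1:   IN={c@B0, d@B1, e@B0, f@B1}   OUT={c@B0, d@B1, e@B0, f@B1}
  B2:   IN={c@B0, d@B1, e@B0, f@B1}   OUT={c@B0, d@B1, e@B0, f@B1}
  B3:   IN={c@B0, d@B1, e@B0, f@B1}   OUT={c@B0, d@B1, e@B0, f@B1}
  B4:   IN={c@B0, d@B1, e@B0, f@B1}   OUT={b@B4, c@B0, d@B1, e@B0, f@B4}
  B5:   IN={b@B4, c@B0, d@B1, e@B0, f@B4}   OUT={b@B5, c@B0, d@B1, e@B0, f@B5}
  B6:   IN={a@B8, b@B5, c@B0, d@B1, d@B7, e@B0, e@B7, f@B5, f@B6}   OUT={a@B8, b@B5, c@B0, d@B1, d@B7, e@B0, e@B7, f@B6}
  B7:   IN={a@B8, b@B5, c@B0, d@B1, d@B7, e@B0, e@B7, f@B6}   OUT={a@B8, b@B5, c@B0, d@B7, e@B7, f@B6}
  B8:   IN={a@B8, b@B5, c@B0, d@B7, e@B7, f@B6}   OUT={a@B8, b@B5, c@B0, d@B7, e@B7, f@B6}
  B9:   IN={a@B8, b@B5, c@B0, d@B7, e@B7, f@B6}   OUT={a@B8, b@B5, c@B0, d@B7, e@B7, f@B9}

Merge at B7: IN[B7] = OUT[B6] = {a@B8, b@B5, c@B0, d@B1, d@B7, e@B0, e@B7, f@B6}

Answer: {a@B8, b@B5, c@B0, d@B1, d@B7, e@B0, e@B7, f@B6}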